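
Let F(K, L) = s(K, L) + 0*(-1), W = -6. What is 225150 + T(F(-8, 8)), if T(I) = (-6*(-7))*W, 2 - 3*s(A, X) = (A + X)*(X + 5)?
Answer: 224898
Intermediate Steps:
s(A, X) = ⅔ - (5 + X)*(A + X)/3 (s(A, X) = ⅔ - (A + X)*(X + 5)/3 = ⅔ - (A + X)*(5 + X)/3 = ⅔ - (5 + X)*(A + X)/3)
F(K, L) = ⅔ - 5*K/3 - 5*L/3 - L²/3 - K*L/3 (F(K, L) = (⅔ - 5*K/3 - 5*L/3 - L²/3 - K*L/3) + 0*(-1) = (⅔ - 5*K/3 - 5*L/3 - L²/3 - K*L/3) + 0 = ⅔ - 5*K/3 - 5*L/3 - L²/3 - K*L/3)
T(I) = -252 (T(I) = -6*(-7)*(-6) = 42*(-6) = -252)
225150 + T(F(-8, 8)) = 225150 - 252 = 224898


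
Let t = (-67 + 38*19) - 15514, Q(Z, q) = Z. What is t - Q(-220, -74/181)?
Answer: -14639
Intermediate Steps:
t = -14859 (t = (-67 + 722) - 15514 = 655 - 15514 = -14859)
t - Q(-220, -74/181) = -14859 - 1*(-220) = -14859 + 220 = -14639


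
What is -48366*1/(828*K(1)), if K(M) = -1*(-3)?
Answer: -2687/138 ≈ -19.471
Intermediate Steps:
K(M) = 3
-48366*1/(828*K(1)) = -48366/((3*(-46))*(-18)) = -48366/((-138*(-18))) = -48366/2484 = -48366*1/2484 = -2687/138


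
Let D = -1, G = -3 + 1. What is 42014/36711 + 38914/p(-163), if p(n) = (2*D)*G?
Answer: 714369955/73422 ≈ 9729.6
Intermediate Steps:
G = -2
p(n) = 4 (p(n) = (2*(-1))*(-2) = -2*(-2) = 4)
42014/36711 + 38914/p(-163) = 42014/36711 + 38914/4 = 42014*(1/36711) + 38914*(¼) = 42014/36711 + 19457/2 = 714369955/73422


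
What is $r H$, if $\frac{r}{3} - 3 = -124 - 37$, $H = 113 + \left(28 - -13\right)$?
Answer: $-72996$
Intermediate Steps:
$H = 154$ ($H = 113 + \left(28 + 13\right) = 113 + 41 = 154$)
$r = -474$ ($r = 9 + 3 \left(-124 - 37\right) = 9 + 3 \left(-161\right) = 9 - 483 = -474$)
$r H = \left(-474\right) 154 = -72996$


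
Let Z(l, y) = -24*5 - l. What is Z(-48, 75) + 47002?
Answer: 46930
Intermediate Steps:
Z(l, y) = -120 - l
Z(-48, 75) + 47002 = (-120 - 1*(-48)) + 47002 = (-120 + 48) + 47002 = -72 + 47002 = 46930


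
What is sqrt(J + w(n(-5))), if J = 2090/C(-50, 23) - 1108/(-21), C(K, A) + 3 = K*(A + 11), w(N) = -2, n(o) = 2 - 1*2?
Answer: 2*sqrt(15838610151)/35763 ≈ 7.0381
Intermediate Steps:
n(o) = 0 (n(o) = 2 - 2 = 0)
C(K, A) = -3 + K*(11 + A) (C(K, A) = -3 + K*(A + 11) = -3 + K*(11 + A))
J = 1843034/35763 (J = 2090/(-3 + 11*(-50) + 23*(-50)) - 1108/(-21) = 2090/(-3 - 550 - 1150) - 1108*(-1/21) = 2090/(-1703) + 1108/21 = 2090*(-1/1703) + 1108/21 = -2090/1703 + 1108/21 = 1843034/35763 ≈ 51.535)
sqrt(J + w(n(-5))) = sqrt(1843034/35763 - 2) = sqrt(1771508/35763) = 2*sqrt(15838610151)/35763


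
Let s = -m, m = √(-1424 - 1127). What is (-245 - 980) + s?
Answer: -1225 - I*√2551 ≈ -1225.0 - 50.507*I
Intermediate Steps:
m = I*√2551 (m = √(-2551) = I*√2551 ≈ 50.507*I)
s = -I*√2551 ≈ -50.507*I
(-245 - 980) + s = (-245 - 980) - I*√2551 = -1225 - I*√2551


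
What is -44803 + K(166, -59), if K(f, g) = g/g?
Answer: -44802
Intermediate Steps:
K(f, g) = 1
-44803 + K(166, -59) = -44803 + 1 = -44802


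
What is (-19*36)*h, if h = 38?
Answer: -25992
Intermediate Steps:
(-19*36)*h = -19*36*38 = -684*38 = -25992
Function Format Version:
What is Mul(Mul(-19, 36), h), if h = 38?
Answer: -25992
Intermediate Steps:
Mul(Mul(-19, 36), h) = Mul(Mul(-19, 36), 38) = Mul(-684, 38) = -25992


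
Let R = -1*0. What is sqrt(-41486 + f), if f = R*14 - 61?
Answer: I*sqrt(41547) ≈ 203.83*I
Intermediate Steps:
R = 0
f = -61 (f = 0*14 - 61 = 0 - 61 = -61)
sqrt(-41486 + f) = sqrt(-41486 - 61) = sqrt(-41547) = I*sqrt(41547)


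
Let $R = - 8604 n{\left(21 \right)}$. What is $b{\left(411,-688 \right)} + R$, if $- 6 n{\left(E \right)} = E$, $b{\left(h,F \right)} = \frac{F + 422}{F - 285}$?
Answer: $\frac{4185884}{139} \approx 30114.0$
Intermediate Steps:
$b{\left(h,F \right)} = \frac{422 + F}{-285 + F}$
$n{\left(E \right)} = - \frac{E}{6}$
$R = 30114$ ($R = - 8604 \left(\left(- \frac{1}{6}\right) 21\right) = \left(-8604\right) \left(- \frac{7}{2}\right) = 30114$)
$b{\left(411,-688 \right)} + R = \frac{422 - 688}{-285 - 688} + 30114 = \frac{1}{-973} \left(-266\right) + 30114 = \left(- \frac{1}{973}\right) \left(-266\right) + 30114 = \frac{38}{139} + 30114 = \frac{4185884}{139}$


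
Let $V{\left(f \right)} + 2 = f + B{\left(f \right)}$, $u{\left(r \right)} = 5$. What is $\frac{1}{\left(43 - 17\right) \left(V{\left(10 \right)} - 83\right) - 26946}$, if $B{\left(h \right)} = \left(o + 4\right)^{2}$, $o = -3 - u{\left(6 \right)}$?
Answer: $- \frac{1}{28480} \approx -3.5112 \cdot 10^{-5}$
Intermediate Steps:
$o = -8$ ($o = -3 - 5 = -8$)
$B{\left(h \right)} = 16$ ($B{\left(h \right)} = \left(-8 + 4\right)^{2} = \left(-4\right)^{2} = 16$)
$V{\left(f \right)} = 14 + f$ ($V{\left(f \right)} = -2 + \left(f + 16\right) = -2 + \left(16 + f\right) = 14 + f$)
$\frac{1}{\left(43 - 17\right) \left(V{\left(10 \right)} - 83\right) - 26946} = \frac{1}{\left(43 - 17\right) \left(\left(14 + 10\right) - 83\right) - 26946} = \frac{1}{26 \left(24 - 83\right) - 26946} = \frac{1}{26 \left(-59\right) - 26946} = \frac{1}{-1534 - 26946} = \frac{1}{-28480} = - \frac{1}{28480}$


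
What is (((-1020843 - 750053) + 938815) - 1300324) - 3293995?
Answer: -5426400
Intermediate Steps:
(((-1020843 - 750053) + 938815) - 1300324) - 3293995 = ((-1770896 + 938815) - 1300324) - 3293995 = (-832081 - 1300324) - 3293995 = -2132405 - 3293995 = -5426400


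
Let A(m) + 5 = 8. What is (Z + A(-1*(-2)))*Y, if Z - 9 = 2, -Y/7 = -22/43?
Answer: 2156/43 ≈ 50.140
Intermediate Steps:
A(m) = 3 (A(m) = -5 + 8 = 3)
Y = 154/43 (Y = -(-154)/43 = -7*(-22/43) = 154/43 ≈ 3.5814)
Z = 11 (Z = 9 + 2 = 11)
(Z + A(-1*(-2)))*Y = (11 + 3)*(154/43) = 14*(154/43) = 2156/43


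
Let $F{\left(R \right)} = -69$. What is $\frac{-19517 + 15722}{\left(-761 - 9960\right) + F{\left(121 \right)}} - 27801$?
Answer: $- \frac{59993799}{2158} \approx -27801.0$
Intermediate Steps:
$\frac{-19517 + 15722}{\left(-761 - 9960\right) + F{\left(121 \right)}} - 27801 = \frac{-19517 + 15722}{\left(-761 - 9960\right) - 69} - 27801 = - \frac{3795}{\left(-761 - 9960\right) - 69} - 27801 = - \frac{3795}{-10721 - 69} - 27801 = - \frac{3795}{-10790} - 27801 = \left(-3795\right) \left(- \frac{1}{10790}\right) - 27801 = \frac{759}{2158} - 27801 = - \frac{59993799}{2158}$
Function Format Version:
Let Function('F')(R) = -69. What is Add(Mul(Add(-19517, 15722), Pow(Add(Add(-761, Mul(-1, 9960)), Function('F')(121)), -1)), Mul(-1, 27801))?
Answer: Rational(-59993799, 2158) ≈ -27801.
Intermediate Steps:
Add(Mul(Add(-19517, 15722), Pow(Add(Add(-761, Mul(-1, 9960)), Function('F')(121)), -1)), Mul(-1, 27801)) = Add(Mul(Add(-19517, 15722), Pow(Add(Add(-761, Mul(-1, 9960)), -69), -1)), Mul(-1, 27801)) = Add(Mul(-3795, Pow(Add(Add(-761, -9960), -69), -1)), -27801) = Add(Mul(-3795, Pow(Add(-10721, -69), -1)), -27801) = Add(Mul(-3795, Pow(-10790, -1)), -27801) = Add(Mul(-3795, Rational(-1, 10790)), -27801) = Add(Rational(759, 2158), -27801) = Rational(-59993799, 2158)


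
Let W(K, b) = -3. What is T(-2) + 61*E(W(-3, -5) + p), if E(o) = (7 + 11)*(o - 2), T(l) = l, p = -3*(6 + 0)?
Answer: -25256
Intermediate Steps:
p = -18 (p = -3*6 = -18)
E(o) = -36 + 18*o (E(o) = 18*(-2 + o) = -36 + 18*o)
T(-2) + 61*E(W(-3, -5) + p) = -2 + 61*(-36 + 18*(-3 - 18)) = -2 + 61*(-36 + 18*(-21)) = -2 + 61*(-36 - 378) = -2 + 61*(-414) = -2 - 25254 = -25256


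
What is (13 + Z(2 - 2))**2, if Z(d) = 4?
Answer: 289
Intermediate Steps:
(13 + Z(2 - 2))**2 = (13 + 4)**2 = 17**2 = 289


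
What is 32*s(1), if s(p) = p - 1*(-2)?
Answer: 96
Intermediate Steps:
s(p) = 2 + p (s(p) = p + 2 = 2 + p)
32*s(1) = 32*(2 + 1) = 32*3 = 96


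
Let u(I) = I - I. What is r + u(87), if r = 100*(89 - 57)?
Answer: 3200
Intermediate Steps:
u(I) = 0
r = 3200 (r = 100*32 = 3200)
r + u(87) = 3200 + 0 = 3200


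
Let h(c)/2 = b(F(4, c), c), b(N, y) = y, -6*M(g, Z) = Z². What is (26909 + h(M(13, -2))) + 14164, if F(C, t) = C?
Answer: 123215/3 ≈ 41072.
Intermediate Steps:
M(g, Z) = -Z²/6
h(c) = 2*c
(26909 + h(M(13, -2))) + 14164 = (26909 + 2*(-⅙*(-2)²)) + 14164 = (26909 + 2*(-⅙*4)) + 14164 = (26909 + 2*(-⅔)) + 14164 = (26909 - 4/3) + 14164 = 80723/3 + 14164 = 123215/3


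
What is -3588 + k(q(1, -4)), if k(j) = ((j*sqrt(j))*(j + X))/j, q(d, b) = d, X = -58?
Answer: -3645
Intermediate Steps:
k(j) = sqrt(j)*(-58 + j) (k(j) = ((j*sqrt(j))*(j - 58))/j = (j**(3/2)*(-58 + j))/j = sqrt(j)*(-58 + j))
-3588 + k(q(1, -4)) = -3588 + sqrt(1)*(-58 + 1) = -3588 + 1*(-57) = -3588 - 57 = -3645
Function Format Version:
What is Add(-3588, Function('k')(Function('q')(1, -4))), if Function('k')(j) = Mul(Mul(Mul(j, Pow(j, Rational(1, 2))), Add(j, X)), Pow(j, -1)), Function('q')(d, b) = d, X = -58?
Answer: -3645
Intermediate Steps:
Function('k')(j) = Mul(Pow(j, Rational(1, 2)), Add(-58, j)) (Function('k')(j) = Mul(Mul(Mul(j, Pow(j, Rational(1, 2))), Add(j, -58)), Pow(j, -1)) = Mul(Mul(Pow(j, Rational(3, 2)), Add(-58, j)), Pow(j, -1)) = Mul(Pow(j, Rational(1, 2)), Add(-58, j)))
Add(-3588, Function('k')(Function('q')(1, -4))) = Add(-3588, Mul(Pow(1, Rational(1, 2)), Add(-58, 1))) = Add(-3588, Mul(1, -57)) = Add(-3588, -57) = -3645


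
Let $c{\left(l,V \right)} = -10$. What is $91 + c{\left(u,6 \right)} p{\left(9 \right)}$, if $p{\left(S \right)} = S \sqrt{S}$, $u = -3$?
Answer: $-179$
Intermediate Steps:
$p{\left(S \right)} = S^{\frac{3}{2}}$
$91 + c{\left(u,6 \right)} p{\left(9 \right)} = 91 - 10 \cdot 9^{\frac{3}{2}} = 91 - 270 = -179$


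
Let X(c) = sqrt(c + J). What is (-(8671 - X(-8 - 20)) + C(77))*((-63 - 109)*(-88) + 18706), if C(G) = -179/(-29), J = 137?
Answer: -8503817760/29 + 33842*sqrt(109) ≈ -2.9288e+8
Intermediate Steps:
C(G) = 179/29 (C(G) = -179*(-1/29) = 179/29)
X(c) = sqrt(137 + c) (X(c) = sqrt(c + 137) = sqrt(137 + c))
(-(8671 - X(-8 - 20)) + C(77))*((-63 - 109)*(-88) + 18706) = (-(8671 - sqrt(137 + (-8 - 20))) + 179/29)*((-63 - 109)*(-88) + 18706) = (-(8671 - sqrt(137 - 28)) + 179/29)*(-172*(-88) + 18706) = (-(8671 - sqrt(109)) + 179/29)*(15136 + 18706) = ((-8671 + sqrt(109)) + 179/29)*33842 = (-251280/29 + sqrt(109))*33842 = -8503817760/29 + 33842*sqrt(109)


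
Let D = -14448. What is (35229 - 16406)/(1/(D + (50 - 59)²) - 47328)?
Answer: -270430041/679961377 ≈ -0.39771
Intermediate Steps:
(35229 - 16406)/(1/(D + (50 - 59)²) - 47328) = (35229 - 16406)/(1/(-14448 + (50 - 59)²) - 47328) = 18823/(1/(-14448 + (-9)²) - 47328) = 18823/(1/(-14448 + 81) - 47328) = 18823/(1/(-14367) - 47328) = 18823/(-1/14367 - 47328) = 18823/(-679961377/14367) = 18823*(-14367/679961377) = -270430041/679961377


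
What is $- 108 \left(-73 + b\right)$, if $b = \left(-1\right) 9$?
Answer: $8856$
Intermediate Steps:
$b = -9$
$- 108 \left(-73 + b\right) = - 108 \left(-73 - 9\right) = \left(-108\right) \left(-82\right) = 8856$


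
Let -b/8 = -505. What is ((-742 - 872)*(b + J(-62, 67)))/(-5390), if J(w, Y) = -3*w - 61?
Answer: 13719/11 ≈ 1247.2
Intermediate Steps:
b = 4040 (b = -8*(-505) = 4040)
J(w, Y) = -61 - 3*w
((-742 - 872)*(b + J(-62, 67)))/(-5390) = ((-742 - 872)*(4040 + (-61 - 3*(-62))))/(-5390) = -1614*(4040 + (-61 + 186))*(-1/5390) = -1614*(4040 + 125)*(-1/5390) = -1614*4165*(-1/5390) = -6722310*(-1/5390) = 13719/11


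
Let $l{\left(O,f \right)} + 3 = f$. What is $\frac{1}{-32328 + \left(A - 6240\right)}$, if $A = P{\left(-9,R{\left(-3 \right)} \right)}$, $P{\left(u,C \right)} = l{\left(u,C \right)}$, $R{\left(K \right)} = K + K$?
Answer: $- \frac{1}{38577} \approx -2.5922 \cdot 10^{-5}$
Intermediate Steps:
$l{\left(O,f \right)} = -3 + f$
$R{\left(K \right)} = 2 K$
$P{\left(u,C \right)} = -3 + C$
$A = -9$ ($A = -3 + 2 \left(-3\right) = -3 - 6 = -9$)
$\frac{1}{-32328 + \left(A - 6240\right)} = \frac{1}{-32328 - 6249} = \frac{1}{-38577} = - \frac{1}{38577}$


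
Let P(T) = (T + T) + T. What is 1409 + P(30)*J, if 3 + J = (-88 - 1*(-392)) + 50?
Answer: 32999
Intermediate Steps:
P(T) = 3*T (P(T) = 2*T + T = 3*T)
J = 351 (J = -3 + ((-88 - 1*(-392)) + 50) = -3 + ((-88 + 392) + 50) = -3 + (304 + 50) = -3 + 354 = 351)
1409 + P(30)*J = 1409 + (3*30)*351 = 1409 + 90*351 = 1409 + 31590 = 32999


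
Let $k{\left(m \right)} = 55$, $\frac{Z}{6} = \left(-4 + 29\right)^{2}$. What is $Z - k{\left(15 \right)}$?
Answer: $3695$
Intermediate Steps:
$Z = 3750$ ($Z = 6 \left(-4 + 29\right)^{2} = 6 \cdot 25^{2} = 6 \cdot 625 = 3750$)
$Z - k{\left(15 \right)} = 3750 - 55 = 3695$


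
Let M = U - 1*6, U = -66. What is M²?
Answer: 5184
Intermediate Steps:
M = -72 (M = -66 - 1*6 = -66 - 6 = -72)
M² = (-72)² = 5184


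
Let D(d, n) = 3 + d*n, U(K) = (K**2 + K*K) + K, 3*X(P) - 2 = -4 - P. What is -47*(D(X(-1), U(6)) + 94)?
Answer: -3337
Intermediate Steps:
X(P) = -2/3 - P/3 (X(P) = 2/3 + (-4 - P)/3 = 2/3 + (-4/3 - P/3) = -2/3 - P/3)
U(K) = K + 2*K**2 (U(K) = (K**2 + K**2) + K = 2*K**2 + K = K + 2*K**2)
-47*(D(X(-1), U(6)) + 94) = -47*((3 + (-2/3 - 1/3*(-1))*(6*(1 + 2*6))) + 94) = -47*((3 + (-2/3 + 1/3)*(6*(1 + 12))) + 94) = -47*((3 - 2*13) + 94) = -47*((3 - 1/3*78) + 94) = -47*((3 - 26) + 94) = -47*(-23 + 94) = -47*71 = -3337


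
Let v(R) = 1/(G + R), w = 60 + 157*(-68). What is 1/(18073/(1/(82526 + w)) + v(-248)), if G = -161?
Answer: 409/531548436869 ≈ 7.6945e-10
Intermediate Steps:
w = -10616 (w = 60 - 10676 = -10616)
v(R) = 1/(-161 + R)
1/(18073/(1/(82526 + w)) + v(-248)) = 1/(18073/(1/(82526 - 10616)) + 1/(-161 - 248)) = 1/(18073/(1/71910) + 1/(-409)) = 1/(18073/(1/71910) - 1/409) = 1/(18073*71910 - 1/409) = 1/(1299629430 - 1/409) = 1/(531548436869/409) = 409/531548436869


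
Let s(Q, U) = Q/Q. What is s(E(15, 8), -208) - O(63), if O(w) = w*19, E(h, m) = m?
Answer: -1196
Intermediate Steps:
s(Q, U) = 1
O(w) = 19*w
s(E(15, 8), -208) - O(63) = 1 - 19*63 = 1 - 1*1197 = 1 - 1197 = -1196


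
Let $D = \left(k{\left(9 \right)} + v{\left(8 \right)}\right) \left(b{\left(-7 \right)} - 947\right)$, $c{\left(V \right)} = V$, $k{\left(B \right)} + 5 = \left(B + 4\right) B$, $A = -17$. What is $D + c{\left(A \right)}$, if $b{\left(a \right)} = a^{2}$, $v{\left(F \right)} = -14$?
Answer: $-88021$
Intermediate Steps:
$k{\left(B \right)} = -5 + B \left(4 + B\right)$ ($k{\left(B \right)} = -5 + \left(B + 4\right) B = -5 + \left(4 + B\right) B = -5 + B \left(4 + B\right)$)
$D = -88004$ ($D = \left(\left(-5 + 9^{2} + 4 \cdot 9\right) - 14\right) \left(\left(-7\right)^{2} - 947\right) = \left(\left(-5 + 81 + 36\right) - 14\right) \left(49 - 947\right) = \left(112 - 14\right) \left(-898\right) = 98 \left(-898\right) = -88004$)
$D + c{\left(A \right)} = -88004 - 17 = -88021$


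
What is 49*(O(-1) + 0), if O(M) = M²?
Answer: 49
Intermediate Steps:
49*(O(-1) + 0) = 49*((-1)² + 0) = 49*(1 + 0) = 49*1 = 49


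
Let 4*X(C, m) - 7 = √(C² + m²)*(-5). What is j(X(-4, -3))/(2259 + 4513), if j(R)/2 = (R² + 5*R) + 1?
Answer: -5/13544 ≈ -0.00036917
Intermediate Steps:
X(C, m) = 7/4 - 5*√(C² + m²)/4 (X(C, m) = 7/4 + (√(C² + m²)*(-5))/4 = 7/4 + (-5*√(C² + m²))/4 = 7/4 - 5*√(C² + m²)/4)
j(R) = 2 + 2*R² + 10*R (j(R) = 2*((R² + 5*R) + 1) = 2*(1 + R² + 5*R) = 2 + 2*R² + 10*R)
j(X(-4, -3))/(2259 + 4513) = (2 + 2*(7/4 - 5*√((-4)² + (-3)²)/4)² + 10*(7/4 - 5*√((-4)² + (-3)²)/4))/(2259 + 4513) = (2 + 2*(7/4 - 5*√(16 + 9)/4)² + 10*(7/4 - 5*√(16 + 9)/4))/6772 = (2 + 2*(7/4 - 5*√25/4)² + 10*(7/4 - 5*√25/4))/6772 = (2 + 2*(7/4 - 5/4*5)² + 10*(7/4 - 5/4*5))/6772 = (2 + 2*(7/4 - 25/4)² + 10*(7/4 - 25/4))/6772 = (2 + 2*(-9/2)² + 10*(-9/2))/6772 = (2 + 2*(81/4) - 45)/6772 = (2 + 81/2 - 45)/6772 = (1/6772)*(-5/2) = -5/13544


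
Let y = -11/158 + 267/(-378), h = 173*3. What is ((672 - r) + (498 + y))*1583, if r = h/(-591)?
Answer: 1816095067271/980469 ≈ 1.8523e+6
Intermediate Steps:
h = 519
r = -173/197 (r = 519/(-591) = 519*(-1/591) = -173/197 ≈ -0.87817)
y = -3862/4977 (y = -11*1/158 + 267*(-1/378) = -11/158 - 89/126 = -3862/4977 ≈ -0.77597)
((672 - r) + (498 + y))*1583 = ((672 - 1*(-173/197)) + (498 - 3862/4977))*1583 = ((672 + 173/197) + 2474684/4977)*1583 = (132557/197 + 2474684/4977)*1583 = (1147248937/980469)*1583 = 1816095067271/980469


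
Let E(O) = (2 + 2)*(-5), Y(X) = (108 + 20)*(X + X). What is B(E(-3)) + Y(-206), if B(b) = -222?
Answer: -52958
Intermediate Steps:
Y(X) = 256*X (Y(X) = 128*(2*X) = 256*X)
E(O) = -20 (E(O) = 4*(-5) = -20)
B(E(-3)) + Y(-206) = -222 + 256*(-206) = -222 - 52736 = -52958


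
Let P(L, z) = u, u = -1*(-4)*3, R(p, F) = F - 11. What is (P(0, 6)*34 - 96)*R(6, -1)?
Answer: -3744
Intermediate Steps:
R(p, F) = -11 + F
u = 12 (u = 4*3 = 12)
P(L, z) = 12
(P(0, 6)*34 - 96)*R(6, -1) = (12*34 - 96)*(-11 - 1) = (408 - 96)*(-12) = 312*(-12) = -3744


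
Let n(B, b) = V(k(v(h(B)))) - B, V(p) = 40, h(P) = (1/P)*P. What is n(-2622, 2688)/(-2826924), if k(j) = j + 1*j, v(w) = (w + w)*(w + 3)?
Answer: -1331/1413462 ≈ -0.00094166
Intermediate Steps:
h(P) = 1 (h(P) = P/P = 1)
v(w) = 2*w*(3 + w) (v(w) = (2*w)*(3 + w) = 2*w*(3 + w))
k(j) = 2*j (k(j) = j + j = 2*j)
n(B, b) = 40 - B
n(-2622, 2688)/(-2826924) = (40 - 1*(-2622))/(-2826924) = (40 + 2622)*(-1/2826924) = 2662*(-1/2826924) = -1331/1413462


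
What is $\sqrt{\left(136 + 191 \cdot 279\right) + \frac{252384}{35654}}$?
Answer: $\frac{\sqrt{16980817681609}}{17827} \approx 231.15$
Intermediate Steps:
$\sqrt{\left(136 + 191 \cdot 279\right) + \frac{252384}{35654}} = \sqrt{\left(136 + 53289\right) + 252384 \cdot \frac{1}{35654}} = \sqrt{53425 + \frac{126192}{17827}} = \sqrt{\frac{952533667}{17827}} = \frac{\sqrt{16980817681609}}{17827}$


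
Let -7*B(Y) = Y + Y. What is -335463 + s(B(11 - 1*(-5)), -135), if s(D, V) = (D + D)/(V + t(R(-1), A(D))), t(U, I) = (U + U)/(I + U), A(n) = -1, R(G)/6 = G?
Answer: -312986915/933 ≈ -3.3546e+5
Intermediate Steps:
R(G) = 6*G
B(Y) = -2*Y/7 (B(Y) = -(Y + Y)/7 = -2*Y/7)
t(U, I) = 2*U/(I + U) (t(U, I) = (2*U)/(I + U) = 2*U/(I + U))
s(D, V) = 2*D/(12/7 + V) (s(D, V) = (D + D)/(V + 2*(6*(-1))/(-1 + 6*(-1))) = (2*D)/(V + 2*(-6)/(-1 - 6)) = (2*D)/(V + 2*(-6)/(-7)) = (2*D)/(V + 2*(-6)*(-⅐)) = (2*D)/(V + 12/7) = (2*D)/(12/7 + V) = 2*D/(12/7 + V))
-335463 + s(B(11 - 1*(-5)), -135) = -335463 + 14*(-2*(11 - 1*(-5))/7)/(12 + 7*(-135)) = -335463 + 14*(-2*(11 + 5)/7)/(12 - 945) = -335463 + 14*(-2/7*16)/(-933) = -335463 + 14*(-32/7)*(-1/933) = -335463 + 64/933 = -312986915/933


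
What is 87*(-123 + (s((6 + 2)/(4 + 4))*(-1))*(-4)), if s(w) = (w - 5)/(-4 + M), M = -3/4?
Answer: -197751/19 ≈ -10408.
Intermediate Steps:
M = -3/4 (M = -3*1/4 = -3/4 ≈ -0.75000)
s(w) = 20/19 - 4*w/19 (s(w) = (w - 5)/(-4 - 3/4) = (-5 + w)/(-19/4) = (-5 + w)*(-4/19) = 20/19 - 4*w/19)
87*(-123 + (s((6 + 2)/(4 + 4))*(-1))*(-4)) = 87*(-123 + ((20/19 - 4*(6 + 2)/(19*(4 + 4)))*(-1))*(-4)) = 87*(-123 + ((20/19 - 32/(19*8))*(-1))*(-4)) = 87*(-123 + ((20/19 - 4/19*1)*(-1))*(-4)) = 87*(-123 + ((20/19 - 4/19)*(-1))*(-4)) = 87*(-123 + ((16/19)*(-1))*(-4)) = 87*(-123 - 16/19*(-4)) = 87*(-123 + 64/19) = 87*(-2273/19) = -197751/19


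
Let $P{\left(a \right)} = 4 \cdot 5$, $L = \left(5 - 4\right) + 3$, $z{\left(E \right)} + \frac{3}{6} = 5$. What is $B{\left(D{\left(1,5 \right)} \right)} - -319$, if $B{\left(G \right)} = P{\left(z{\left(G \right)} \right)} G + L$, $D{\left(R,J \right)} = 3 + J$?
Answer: $483$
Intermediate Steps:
$z{\left(E \right)} = \frac{9}{2}$ ($z{\left(E \right)} = - \frac{1}{2} + 5 = \frac{9}{2}$)
$L = 4$ ($L = 1 + 3 = 4$)
$P{\left(a \right)} = 20$
$B{\left(G \right)} = 4 + 20 G$ ($B{\left(G \right)} = 20 G + 4 = 4 + 20 G$)
$B{\left(D{\left(1,5 \right)} \right)} - -319 = \left(4 + 20 \left(3 + 5\right)\right) - -319 = \left(4 + 20 \cdot 8\right) + 319 = \left(4 + 160\right) + 319 = 164 + 319 = 483$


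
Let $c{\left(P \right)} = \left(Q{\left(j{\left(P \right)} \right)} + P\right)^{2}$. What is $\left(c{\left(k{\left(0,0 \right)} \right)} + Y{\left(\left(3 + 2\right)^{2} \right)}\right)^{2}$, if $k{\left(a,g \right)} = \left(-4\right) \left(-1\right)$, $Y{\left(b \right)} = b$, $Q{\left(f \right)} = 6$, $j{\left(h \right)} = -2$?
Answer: $15625$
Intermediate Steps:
$k{\left(a,g \right)} = 4$
$c{\left(P \right)} = \left(6 + P\right)^{2}$
$\left(c{\left(k{\left(0,0 \right)} \right)} + Y{\left(\left(3 + 2\right)^{2} \right)}\right)^{2} = \left(\left(6 + 4\right)^{2} + \left(3 + 2\right)^{2}\right)^{2} = \left(10^{2} + 5^{2}\right)^{2} = \left(100 + 25\right)^{2} = 125^{2} = 15625$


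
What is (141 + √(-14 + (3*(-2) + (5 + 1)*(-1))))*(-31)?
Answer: -4371 - 31*I*√26 ≈ -4371.0 - 158.07*I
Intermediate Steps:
(141 + √(-14 + (3*(-2) + (5 + 1)*(-1))))*(-31) = (141 + √(-14 + (-6 + 6*(-1))))*(-31) = (141 + √(-14 + (-6 - 6)))*(-31) = (141 + √(-14 - 12))*(-31) = (141 + √(-26))*(-31) = (141 + I*√26)*(-31) = -4371 - 31*I*√26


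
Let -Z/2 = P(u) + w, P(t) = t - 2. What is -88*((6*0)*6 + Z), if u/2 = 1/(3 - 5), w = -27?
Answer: -5280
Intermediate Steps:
u = -1 (u = 2/(3 - 5) = 2/(-2) = 2*(-½) = -1)
P(t) = -2 + t
Z = 60 (Z = -2*((-2 - 1) - 27) = -2*(-3 - 27) = -2*(-30) = 60)
-88*((6*0)*6 + Z) = -88*((6*0)*6 + 60) = -88*(0*6 + 60) = -88*(0 + 60) = -88*60 = -5280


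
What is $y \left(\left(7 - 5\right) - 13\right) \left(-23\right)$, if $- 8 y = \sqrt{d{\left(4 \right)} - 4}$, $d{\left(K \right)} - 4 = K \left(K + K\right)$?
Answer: $- \frac{253 \sqrt{2}}{2} \approx -178.9$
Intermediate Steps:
$d{\left(K \right)} = 4 + 2 K^{2}$ ($d{\left(K \right)} = 4 + K \left(K + K\right) = 4 + K 2 K = 4 + 2 K^{2}$)
$y = - \frac{\sqrt{2}}{2}$ ($y = - \frac{\sqrt{\left(4 + 2 \cdot 4^{2}\right) - 4}}{8} = - \frac{\sqrt{\left(4 + 2 \cdot 16\right) - 4}}{8} = - \frac{\sqrt{\left(4 + 32\right) - 4}}{8} = - \frac{\sqrt{36 - 4}}{8} = - \frac{\sqrt{32}}{8} = - \frac{4 \sqrt{2}}{8} = - \frac{\sqrt{2}}{2} \approx -0.70711$)
$y \left(\left(7 - 5\right) - 13\right) \left(-23\right) = - \frac{\sqrt{2}}{2} \left(\left(7 - 5\right) - 13\right) \left(-23\right) = - \frac{\sqrt{2}}{2} \left(2 - 13\right) \left(-23\right) = - \frac{\sqrt{2}}{2} \left(-11\right) \left(-23\right) = \frac{11 \sqrt{2}}{2} \left(-23\right) = - \frac{253 \sqrt{2}}{2}$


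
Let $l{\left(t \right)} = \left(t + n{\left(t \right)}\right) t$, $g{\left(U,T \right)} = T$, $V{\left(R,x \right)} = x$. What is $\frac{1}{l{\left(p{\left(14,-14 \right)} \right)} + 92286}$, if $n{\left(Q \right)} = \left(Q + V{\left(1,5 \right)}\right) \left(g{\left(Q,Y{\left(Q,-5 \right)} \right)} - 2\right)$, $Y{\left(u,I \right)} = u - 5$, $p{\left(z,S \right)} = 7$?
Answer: $\frac{1}{92335} \approx 1.083 \cdot 10^{-5}$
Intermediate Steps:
$Y{\left(u,I \right)} = -5 + u$
$n{\left(Q \right)} = \left(-7 + Q\right) \left(5 + Q\right)$ ($n{\left(Q \right)} = \left(Q + 5\right) \left(\left(-5 + Q\right) - 2\right) = \left(5 + Q\right) \left(-7 + Q\right) = \left(-7 + Q\right) \left(5 + Q\right)$)
$l{\left(t \right)} = t \left(-35 + t^{2} - t\right)$ ($l{\left(t \right)} = \left(t - \left(35 - t^{2} + 2 t\right)\right) t = \left(-35 + t^{2} - t\right) t = t \left(-35 + t^{2} - t\right)$)
$\frac{1}{l{\left(p{\left(14,-14 \right)} \right)} + 92286} = \frac{1}{7 \left(-35 + 7^{2} - 7\right) + 92286} = \frac{1}{7 \left(-35 + 49 - 7\right) + 92286} = \frac{1}{7 \cdot 7 + 92286} = \frac{1}{49 + 92286} = \frac{1}{92335}$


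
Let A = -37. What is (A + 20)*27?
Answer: -459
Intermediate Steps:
(A + 20)*27 = (-37 + 20)*27 = -17*27 = -459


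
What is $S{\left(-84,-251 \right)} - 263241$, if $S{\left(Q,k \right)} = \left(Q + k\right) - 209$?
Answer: $-263785$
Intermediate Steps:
$S{\left(Q,k \right)} = -209 + Q + k$
$S{\left(-84,-251 \right)} - 263241 = \left(-209 - 84 - 251\right) - 263241 = -544 - 263241 = -263785$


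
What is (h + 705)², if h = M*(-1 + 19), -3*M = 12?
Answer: 400689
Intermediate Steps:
M = -4 (M = -⅓*12 = -4)
h = -72 (h = -4*(-1 + 19) = -4*18 = -72)
(h + 705)² = (-72 + 705)² = 633² = 400689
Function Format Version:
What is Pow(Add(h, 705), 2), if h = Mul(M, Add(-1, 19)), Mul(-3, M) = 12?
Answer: 400689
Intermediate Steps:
M = -4 (M = Mul(Rational(-1, 3), 12) = -4)
h = -72 (h = Mul(-4, Add(-1, 19)) = Mul(-4, 18) = -72)
Pow(Add(h, 705), 2) = Pow(Add(-72, 705), 2) = Pow(633, 2) = 400689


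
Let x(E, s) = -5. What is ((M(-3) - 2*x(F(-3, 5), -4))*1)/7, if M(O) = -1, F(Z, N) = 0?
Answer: 9/7 ≈ 1.2857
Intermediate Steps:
((M(-3) - 2*x(F(-3, 5), -4))*1)/7 = ((-1 - 2*(-5))*1)/7 = ((-1 + 10)*1)*(⅐) = (9*1)*(⅐) = 9*(⅐) = 9/7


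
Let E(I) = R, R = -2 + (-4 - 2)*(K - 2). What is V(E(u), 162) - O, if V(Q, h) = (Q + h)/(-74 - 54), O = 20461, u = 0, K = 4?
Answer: -654789/32 ≈ -20462.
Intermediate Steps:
R = -14 (R = -2 + (-4 - 2)*(4 - 2) = -2 - 6*2 = -2 - 12 = -14)
E(I) = -14
V(Q, h) = -Q/128 - h/128 (V(Q, h) = (Q + h)/(-128) = (Q + h)*(-1/128) = -Q/128 - h/128)
V(E(u), 162) - O = (-1/128*(-14) - 1/128*162) - 1*20461 = (7/64 - 81/64) - 20461 = -37/32 - 20461 = -654789/32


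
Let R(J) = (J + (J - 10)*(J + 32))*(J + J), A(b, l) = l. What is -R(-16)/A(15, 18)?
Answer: -768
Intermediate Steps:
R(J) = 2*J*(J + (-10 + J)*(32 + J)) (R(J) = (J + (-10 + J)*(32 + J))*(2*J) = 2*J*(J + (-10 + J)*(32 + J)))
-R(-16)/A(15, 18) = -2*(-16)*(-320 + (-16)² + 23*(-16))/18 = -2*(-16)*(-320 + 256 - 368)/18 = -2*(-16)*(-432)/18 = -13824/18 = -1*768 = -768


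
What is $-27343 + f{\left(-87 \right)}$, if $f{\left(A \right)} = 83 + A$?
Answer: $-27347$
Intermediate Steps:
$-27343 + f{\left(-87 \right)} = -27343 + \left(83 - 87\right) = -27343 - 4 = -27347$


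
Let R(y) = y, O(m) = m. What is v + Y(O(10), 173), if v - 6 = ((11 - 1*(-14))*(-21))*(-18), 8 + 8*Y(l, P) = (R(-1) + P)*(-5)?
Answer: 18695/2 ≈ 9347.5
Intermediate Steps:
Y(l, P) = -3/8 - 5*P/8 (Y(l, P) = -1 + ((-1 + P)*(-5))/8 = -1 + (5 - 5*P)/8 = -1 + (5/8 - 5*P/8) = -3/8 - 5*P/8)
v = 9456 (v = 6 + ((11 - 1*(-14))*(-21))*(-18) = 6 + ((11 + 14)*(-21))*(-18) = 6 + (25*(-21))*(-18) = 6 - 525*(-18) = 6 + 9450 = 9456)
v + Y(O(10), 173) = 9456 + (-3/8 - 5/8*173) = 9456 + (-3/8 - 865/8) = 9456 - 217/2 = 18695/2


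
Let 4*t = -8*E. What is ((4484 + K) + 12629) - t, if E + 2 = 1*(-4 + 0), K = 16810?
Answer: 33911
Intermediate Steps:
E = -6 (E = -2 + 1*(-4 + 0) = -2 + 1*(-4) = -2 - 4 = -6)
t = 12 (t = (-8*(-6))/4 = (1/4)*48 = 12)
((4484 + K) + 12629) - t = ((4484 + 16810) + 12629) - 1*12 = (21294 + 12629) - 12 = 33923 - 12 = 33911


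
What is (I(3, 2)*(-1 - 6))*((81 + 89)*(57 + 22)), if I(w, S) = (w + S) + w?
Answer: -752080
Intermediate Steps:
I(w, S) = S + 2*w (I(w, S) = (S + w) + w = S + 2*w)
(I(3, 2)*(-1 - 6))*((81 + 89)*(57 + 22)) = ((2 + 2*3)*(-1 - 6))*((81 + 89)*(57 + 22)) = ((2 + 6)*(-7))*(170*79) = (8*(-7))*13430 = -56*13430 = -752080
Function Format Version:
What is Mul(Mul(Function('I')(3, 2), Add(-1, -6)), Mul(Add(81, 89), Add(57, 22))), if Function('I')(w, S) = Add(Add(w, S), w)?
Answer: -752080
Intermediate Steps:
Function('I')(w, S) = Add(S, Mul(2, w)) (Function('I')(w, S) = Add(Add(S, w), w) = Add(S, Mul(2, w)))
Mul(Mul(Function('I')(3, 2), Add(-1, -6)), Mul(Add(81, 89), Add(57, 22))) = Mul(Mul(Add(2, Mul(2, 3)), Add(-1, -6)), Mul(Add(81, 89), Add(57, 22))) = Mul(Mul(Add(2, 6), -7), Mul(170, 79)) = Mul(Mul(8, -7), 13430) = Mul(-56, 13430) = -752080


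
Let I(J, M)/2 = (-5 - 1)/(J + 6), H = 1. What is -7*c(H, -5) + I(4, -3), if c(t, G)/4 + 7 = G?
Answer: 1674/5 ≈ 334.80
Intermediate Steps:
c(t, G) = -28 + 4*G
I(J, M) = -12/(6 + J) (I(J, M) = 2*((-5 - 1)/(J + 6)) = 2*(-6/(6 + J)) = -12/(6 + J))
-7*c(H, -5) + I(4, -3) = -7*(-28 + 4*(-5)) - 12/(6 + 4) = -7*(-28 - 20) - 12/10 = -7*(-48) - 12*⅒ = 336 - 6/5 = 1674/5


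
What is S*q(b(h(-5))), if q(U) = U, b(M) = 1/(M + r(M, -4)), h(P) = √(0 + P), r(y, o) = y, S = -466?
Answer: 233*I*√5/5 ≈ 104.2*I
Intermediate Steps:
h(P) = √P
b(M) = 1/(2*M) (b(M) = 1/(M + M) = 1/(2*M))
S*q(b(h(-5))) = -233/(√(-5)) = -233/(I*√5) = -233*(-I*√5/5) = -(-233)*I*√5/5 = 233*I*√5/5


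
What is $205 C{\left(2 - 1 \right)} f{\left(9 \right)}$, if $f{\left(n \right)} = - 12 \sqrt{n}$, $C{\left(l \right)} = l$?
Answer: $-7380$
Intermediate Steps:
$205 C{\left(2 - 1 \right)} f{\left(9 \right)} = 205 \left(2 - 1\right) \left(- 12 \sqrt{9}\right) = 205 \cdot 1 \left(\left(-12\right) 3\right) = 205 \left(-36\right) = -7380$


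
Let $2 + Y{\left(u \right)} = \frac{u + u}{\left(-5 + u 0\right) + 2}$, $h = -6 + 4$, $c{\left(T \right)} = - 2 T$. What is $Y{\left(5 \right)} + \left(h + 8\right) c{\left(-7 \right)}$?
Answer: $\frac{236}{3} \approx 78.667$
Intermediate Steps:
$h = -2$
$Y{\left(u \right)} = -2 - \frac{2 u}{3}$ ($Y{\left(u \right)} = -2 + \frac{u + u}{\left(-5 + u 0\right) + 2} = -2 + \frac{2 u}{\left(-5 + 0\right) + 2} = -2 + \frac{2 u}{-5 + 2} = -2 + \frac{2 u}{-3} = -2 + 2 u \left(- \frac{1}{3}\right) = -2 - \frac{2 u}{3}$)
$Y{\left(5 \right)} + \left(h + 8\right) c{\left(-7 \right)} = \left(-2 - \frac{10}{3}\right) + \left(-2 + 8\right) \left(\left(-2\right) \left(-7\right)\right) = \left(-2 - \frac{10}{3}\right) + 6 \cdot 14 = - \frac{16}{3} + 84 = \frac{236}{3}$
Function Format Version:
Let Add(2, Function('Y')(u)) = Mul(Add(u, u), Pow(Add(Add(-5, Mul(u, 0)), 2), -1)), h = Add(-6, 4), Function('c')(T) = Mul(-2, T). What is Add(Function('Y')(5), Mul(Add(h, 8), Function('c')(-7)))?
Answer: Rational(236, 3) ≈ 78.667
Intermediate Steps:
h = -2
Function('Y')(u) = Add(-2, Mul(Rational(-2, 3), u)) (Function('Y')(u) = Add(-2, Mul(Add(u, u), Pow(Add(Add(-5, Mul(u, 0)), 2), -1))) = Add(-2, Mul(Mul(2, u), Pow(Add(Add(-5, 0), 2), -1))) = Add(-2, Mul(Mul(2, u), Pow(Add(-5, 2), -1))) = Add(-2, Mul(Mul(2, u), Pow(-3, -1))) = Add(-2, Mul(Mul(2, u), Rational(-1, 3))) = Add(-2, Mul(Rational(-2, 3), u)))
Add(Function('Y')(5), Mul(Add(h, 8), Function('c')(-7))) = Add(Add(-2, Mul(Rational(-2, 3), 5)), Mul(Add(-2, 8), Mul(-2, -7))) = Add(Add(-2, Rational(-10, 3)), Mul(6, 14)) = Add(Rational(-16, 3), 84) = Rational(236, 3)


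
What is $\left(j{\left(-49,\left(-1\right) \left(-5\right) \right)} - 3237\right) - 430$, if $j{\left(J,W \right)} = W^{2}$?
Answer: $-3642$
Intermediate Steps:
$\left(j{\left(-49,\left(-1\right) \left(-5\right) \right)} - 3237\right) - 430 = \left(\left(\left(-1\right) \left(-5\right)\right)^{2} - 3237\right) - 430 = \left(5^{2} - 3237\right) - 430 = \left(25 - 3237\right) - 430 = -3212 - 430 = -3642$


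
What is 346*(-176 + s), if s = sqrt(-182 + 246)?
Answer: -58128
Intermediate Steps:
s = 8 (s = sqrt(64) = 8)
346*(-176 + s) = 346*(-176 + 8) = 346*(-168) = -58128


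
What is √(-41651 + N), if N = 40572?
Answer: I*√1079 ≈ 32.848*I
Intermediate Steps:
√(-41651 + N) = √(-41651 + 40572) = √(-1079) = I*√1079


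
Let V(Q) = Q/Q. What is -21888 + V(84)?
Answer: -21887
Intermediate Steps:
V(Q) = 1
-21888 + V(84) = -21888 + 1 = -21887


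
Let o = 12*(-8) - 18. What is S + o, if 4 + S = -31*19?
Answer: -707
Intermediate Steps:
S = -593 (S = -4 - 31*19 = -4 - 589 = -593)
o = -114 (o = -96 - 18 = -114)
S + o = -593 - 114 = -707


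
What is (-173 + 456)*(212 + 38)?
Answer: 70750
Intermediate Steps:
(-173 + 456)*(212 + 38) = 283*250 = 70750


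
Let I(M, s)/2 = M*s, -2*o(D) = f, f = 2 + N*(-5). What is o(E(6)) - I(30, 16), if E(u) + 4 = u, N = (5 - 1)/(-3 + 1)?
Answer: -966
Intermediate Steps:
N = -2 (N = 4/(-2) = 4*(-1/2) = -2)
f = 12 (f = 2 - 2*(-5) = 2 + 10 = 12)
E(u) = -4 + u
o(D) = -6 (o(D) = -1/2*12 = -6)
I(M, s) = 2*M*s (I(M, s) = 2*(M*s) = 2*M*s)
o(E(6)) - I(30, 16) = -6 - 2*30*16 = -6 - 1*960 = -6 - 960 = -966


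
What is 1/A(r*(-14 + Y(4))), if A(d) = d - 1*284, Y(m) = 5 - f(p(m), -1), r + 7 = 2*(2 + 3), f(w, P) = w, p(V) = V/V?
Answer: -1/314 ≈ -0.0031847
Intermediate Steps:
p(V) = 1
r = 3 (r = -7 + 2*(2 + 3) = -7 + 2*5 = -7 + 10 = 3)
Y(m) = 4 (Y(m) = 5 - 1*1 = 5 - 1 = 4)
A(d) = -284 + d (A(d) = d - 284 = -284 + d)
1/A(r*(-14 + Y(4))) = 1/(-284 + 3*(-14 + 4)) = 1/(-284 + 3*(-10)) = 1/(-284 - 30) = 1/(-314) = -1/314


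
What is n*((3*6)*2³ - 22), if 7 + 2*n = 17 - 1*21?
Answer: -671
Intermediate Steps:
n = -11/2 (n = -7/2 + (17 - 1*21)/2 = -7/2 + (17 - 21)/2 = -7/2 + (½)*(-4) = -7/2 - 2 = -11/2 ≈ -5.5000)
n*((3*6)*2³ - 22) = -11*((3*6)*2³ - 22)/2 = -11*(18*8 - 22)/2 = -11*(144 - 22)/2 = -11/2*122 = -671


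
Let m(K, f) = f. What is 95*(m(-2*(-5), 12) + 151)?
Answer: 15485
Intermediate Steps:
95*(m(-2*(-5), 12) + 151) = 95*(12 + 151) = 95*163 = 15485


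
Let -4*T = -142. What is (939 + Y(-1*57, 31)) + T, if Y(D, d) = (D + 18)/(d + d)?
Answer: 30190/31 ≈ 973.87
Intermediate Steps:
T = 71/2 (T = -¼*(-142) = 71/2 ≈ 35.500)
Y(D, d) = (18 + D)/(2*d) (Y(D, d) = (18 + D)/((2*d)) = (18 + D)*(1/(2*d)) = (18 + D)/(2*d))
(939 + Y(-1*57, 31)) + T = (939 + (½)*(18 - 1*57)/31) + 71/2 = (939 + (½)*(1/31)*(18 - 57)) + 71/2 = (939 + (½)*(1/31)*(-39)) + 71/2 = (939 - 39/62) + 71/2 = 58179/62 + 71/2 = 30190/31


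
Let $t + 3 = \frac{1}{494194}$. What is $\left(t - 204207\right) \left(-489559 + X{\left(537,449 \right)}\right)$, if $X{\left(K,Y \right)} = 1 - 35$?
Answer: $\frac{49409410623917227}{494194} \approx 9.998 \cdot 10^{10}$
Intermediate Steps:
$X{\left(K,Y \right)} = -34$ ($X{\left(K,Y \right)} = 1 - 35 = -34$)
$t = - \frac{1482581}{494194}$ ($t = -3 + \frac{1}{494194} = - \frac{1482581}{494194} \approx -3.0$)
$\left(t - 204207\right) \left(-489559 + X{\left(537,449 \right)}\right) = \left(- \frac{1482581}{494194} - 204207\right) \left(-489559 - 34\right) = \left(- \frac{100919356739}{494194}\right) \left(-489593\right) = \frac{49409410623917227}{494194}$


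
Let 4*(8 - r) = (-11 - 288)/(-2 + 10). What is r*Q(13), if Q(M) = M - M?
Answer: 0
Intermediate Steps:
Q(M) = 0
r = 555/32 (r = 8 - (-11 - 288)/(4*(-2 + 10)) = 8 - (-299)/(4*8) = 8 - ¼*(-299/8) = 8 + 299/32 = 555/32 ≈ 17.344)
r*Q(13) = (555/32)*0 = 0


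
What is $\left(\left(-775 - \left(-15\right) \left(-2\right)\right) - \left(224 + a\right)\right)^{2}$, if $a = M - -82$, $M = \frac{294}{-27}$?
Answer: $\frac{98029801}{81} \approx 1.2102 \cdot 10^{6}$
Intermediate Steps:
$M = - \frac{98}{9}$ ($M = 294 \left(- \frac{1}{27}\right) = - \frac{98}{9} \approx -10.889$)
$a = \frac{640}{9}$ ($a = - \frac{98}{9} - -82 = - \frac{98}{9} + 82 = \frac{640}{9} \approx 71.111$)
$\left(\left(-775 - \left(-15\right) \left(-2\right)\right) - \left(224 + a\right)\right)^{2} = \left(\left(-775 - \left(-15\right) \left(-2\right)\right) - \frac{2656}{9}\right)^{2} = \left(\left(-775 - 30\right) - \frac{2656}{9}\right)^{2} = \left(-805 - \frac{2656}{9}\right)^{2} = \left(- \frac{9901}{9}\right)^{2} = \frac{98029801}{81}$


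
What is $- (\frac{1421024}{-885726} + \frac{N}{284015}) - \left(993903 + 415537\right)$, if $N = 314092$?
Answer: $- \frac{177278926924540516}{125779734945} \approx -1.4094 \cdot 10^{6}$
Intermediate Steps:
$- (\frac{1421024}{-885726} + \frac{N}{284015}) - \left(993903 + 415537\right) = - (\frac{1421024}{-885726} + \frac{314092}{284015}) - \left(993903 + 415537\right) = - (1421024 \left(- \frac{1}{885726}\right) + 314092 \cdot \frac{1}{284015}) - 1409440 = - (- \frac{710512}{442863} + \frac{314092}{284015}) - 1409440 = \left(-1\right) \left(- \frac{62696340284}{125779734945}\right) - 1409440 = \frac{62696340284}{125779734945} - 1409440 = - \frac{177278926924540516}{125779734945}$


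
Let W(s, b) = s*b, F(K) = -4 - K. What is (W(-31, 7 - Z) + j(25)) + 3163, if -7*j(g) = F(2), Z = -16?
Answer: 17156/7 ≈ 2450.9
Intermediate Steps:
j(g) = 6/7 (j(g) = -(-4 - 1*2)/7 = -(-4 - 2)/7 = -⅐*(-6) = 6/7)
W(s, b) = b*s
(W(-31, 7 - Z) + j(25)) + 3163 = ((7 - 1*(-16))*(-31) + 6/7) + 3163 = ((7 + 16)*(-31) + 6/7) + 3163 = (23*(-31) + 6/7) + 3163 = (-713 + 6/7) + 3163 = -4985/7 + 3163 = 17156/7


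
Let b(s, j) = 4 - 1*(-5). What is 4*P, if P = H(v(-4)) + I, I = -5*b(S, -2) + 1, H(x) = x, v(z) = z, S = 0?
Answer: -192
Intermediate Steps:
b(s, j) = 9 (b(s, j) = 4 + 5 = 9)
I = -44 (I = -5*9 + 1 = -45 + 1 = -44)
P = -48 (P = -4 - 44 = -48)
4*P = 4*(-48) = -192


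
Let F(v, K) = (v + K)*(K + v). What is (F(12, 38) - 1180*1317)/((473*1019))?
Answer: -1551560/481987 ≈ -3.2191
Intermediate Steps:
F(v, K) = (K + v)² (F(v, K) = (K + v)*(K + v) = (K + v)²)
(F(12, 38) - 1180*1317)/((473*1019)) = ((38 + 12)² - 1180*1317)/((473*1019)) = (50² - 1554060)/481987 = (2500 - 1554060)*(1/481987) = -1551560*1/481987 = -1551560/481987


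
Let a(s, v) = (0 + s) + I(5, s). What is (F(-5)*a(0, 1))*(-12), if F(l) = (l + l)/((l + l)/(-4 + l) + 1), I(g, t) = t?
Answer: 0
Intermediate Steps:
a(s, v) = 2*s (a(s, v) = (0 + s) + s = s + s = 2*s)
F(l) = 2*l/(1 + 2*l/(-4 + l)) (F(l) = (2*l)/((2*l)/(-4 + l) + 1) = (2*l)/(2*l/(-4 + l) + 1) = (2*l)/(1 + 2*l/(-4 + l)) = 2*l/(1 + 2*l/(-4 + l)))
(F(-5)*a(0, 1))*(-12) = ((2*(-5)*(-4 - 5)/(-4 + 3*(-5)))*(2*0))*(-12) = ((2*(-5)*(-9)/(-4 - 15))*0)*(-12) = ((2*(-5)*(-9)/(-19))*0)*(-12) = ((2*(-5)*(-1/19)*(-9))*0)*(-12) = -90/19*0*(-12) = 0*(-12) = 0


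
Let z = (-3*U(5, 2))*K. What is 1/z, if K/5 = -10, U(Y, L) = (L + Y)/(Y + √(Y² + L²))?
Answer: 1/210 + √29/1050 ≈ 0.0098906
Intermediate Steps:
U(Y, L) = (L + Y)/(Y + √(L² + Y²))
K = -50 (K = 5*(-10) = -50)
z = 1050/(5 + √29) (z = -3*(2 + 5)/(5 + √(2² + 5²))*(-50) = -3*7/(5 + √(4 + 25))*(-50) = -3*7/(5 + √29)*(-50) = -21/(5 + √29)*(-50) = 1050/(5 + √29) ≈ 101.11)
1/z = 1/(-2625/2 + 525*√29/2)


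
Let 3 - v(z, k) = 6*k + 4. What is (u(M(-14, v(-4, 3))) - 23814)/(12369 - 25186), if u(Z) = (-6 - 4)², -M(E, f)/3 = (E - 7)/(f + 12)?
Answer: 23714/12817 ≈ 1.8502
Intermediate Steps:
v(z, k) = -1 - 6*k (v(z, k) = 3 - (6*k + 4) = 3 - (4 + 6*k) = 3 + (-4 - 6*k) = -1 - 6*k)
M(E, f) = -3*(-7 + E)/(12 + f) (M(E, f) = -3*(E - 7)/(f + 12) = -3*(-7 + E)/(12 + f))
u(Z) = 100 (u(Z) = (-10)² = 100)
(u(M(-14, v(-4, 3))) - 23814)/(12369 - 25186) = (100 - 23814)/(12369 - 25186) = -23714/(-12817) = -23714*(-1/12817) = 23714/12817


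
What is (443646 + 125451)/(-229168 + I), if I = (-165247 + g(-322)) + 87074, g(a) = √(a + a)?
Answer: -174906841077/94458490925 - 1138194*I*√161/94458490925 ≈ -1.8517 - 0.00015289*I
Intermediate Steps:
g(a) = √2*√a (g(a) = √(2*a) = √2*√a)
I = -78173 + 2*I*√161 (I = (-165247 + √2*√(-322)) + 87074 = (-165247 + √2*(I*√322)) + 87074 = (-165247 + 2*I*√161) + 87074 = -78173 + 2*I*√161 ≈ -78173.0 + 25.377*I)
(443646 + 125451)/(-229168 + I) = (443646 + 125451)/(-229168 + (-78173 + 2*I*√161)) = 569097/(-307341 + 2*I*√161)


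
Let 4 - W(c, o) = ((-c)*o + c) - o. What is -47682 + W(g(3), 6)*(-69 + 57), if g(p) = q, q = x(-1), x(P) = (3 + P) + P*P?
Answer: -47982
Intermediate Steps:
x(P) = 3 + P + P² (x(P) = (3 + P) + P² = 3 + P + P²)
q = 3 (q = 3 - 1 + (-1)² = 3 - 1 + 1 = 3)
g(p) = 3
W(c, o) = 4 + o - c + c*o (W(c, o) = 4 - (((-c)*o + c) - o) = 4 - ((-c*o + c) - o) = 4 - ((c - c*o) - o) = 4 - (c - o - c*o) = 4 + (o - c + c*o) = 4 + o - c + c*o)
-47682 + W(g(3), 6)*(-69 + 57) = -47682 + (4 + 6 - 1*3 + 3*6)*(-69 + 57) = -47682 + (4 + 6 - 3 + 18)*(-12) = -47682 + 25*(-12) = -47682 - 300 = -47982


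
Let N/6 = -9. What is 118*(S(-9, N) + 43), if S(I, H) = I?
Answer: 4012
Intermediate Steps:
N = -54 (N = 6*(-9) = -54)
118*(S(-9, N) + 43) = 118*(-9 + 43) = 118*34 = 4012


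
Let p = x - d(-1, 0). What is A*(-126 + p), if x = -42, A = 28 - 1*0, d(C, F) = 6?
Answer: -4872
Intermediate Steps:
A = 28 (A = 28 + 0 = 28)
p = -48 (p = -42 - 1*6 = -42 - 6 = -48)
A*(-126 + p) = 28*(-126 - 48) = 28*(-174) = -4872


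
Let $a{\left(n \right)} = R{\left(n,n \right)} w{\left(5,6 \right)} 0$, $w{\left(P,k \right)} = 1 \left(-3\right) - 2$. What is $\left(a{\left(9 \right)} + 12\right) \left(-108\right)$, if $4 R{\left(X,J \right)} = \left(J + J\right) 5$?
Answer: $-1296$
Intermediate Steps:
$R{\left(X,J \right)} = \frac{5 J}{2}$ ($R{\left(X,J \right)} = \frac{\left(J + J\right) 5}{4} = \frac{2 J 5}{4} = \frac{10 J}{4} = \frac{5 J}{2}$)
$w{\left(P,k \right)} = -5$ ($w{\left(P,k \right)} = -3 - 2 = -5$)
$a{\left(n \right)} = 0$ ($a{\left(n \right)} = \frac{5 n}{2} \left(-5\right) 0 = - \frac{25 n}{2} \cdot 0 = 0$)
$\left(a{\left(9 \right)} + 12\right) \left(-108\right) = \left(0 + 12\right) \left(-108\right) = 12 \left(-108\right) = -1296$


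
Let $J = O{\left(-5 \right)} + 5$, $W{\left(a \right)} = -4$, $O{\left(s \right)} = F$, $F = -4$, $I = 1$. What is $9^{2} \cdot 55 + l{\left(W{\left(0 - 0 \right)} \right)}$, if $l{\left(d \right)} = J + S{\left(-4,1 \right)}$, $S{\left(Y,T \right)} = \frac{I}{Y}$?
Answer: $\frac{17823}{4} \approx 4455.8$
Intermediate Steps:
$O{\left(s \right)} = -4$
$S{\left(Y,T \right)} = \frac{1}{Y}$ ($S{\left(Y,T \right)} = 1 \frac{1}{Y} = \frac{1}{Y}$)
$J = 1$ ($J = -4 + 5 = 1$)
$l{\left(d \right)} = \frac{3}{4}$ ($l{\left(d \right)} = 1 + \frac{1}{-4} = 1 - \frac{1}{4} = \frac{3}{4}$)
$9^{2} \cdot 55 + l{\left(W{\left(0 - 0 \right)} \right)} = 9^{2} \cdot 55 + \frac{3}{4} = 81 \cdot 55 + \frac{3}{4} = 4455 + \frac{3}{4} = \frac{17823}{4}$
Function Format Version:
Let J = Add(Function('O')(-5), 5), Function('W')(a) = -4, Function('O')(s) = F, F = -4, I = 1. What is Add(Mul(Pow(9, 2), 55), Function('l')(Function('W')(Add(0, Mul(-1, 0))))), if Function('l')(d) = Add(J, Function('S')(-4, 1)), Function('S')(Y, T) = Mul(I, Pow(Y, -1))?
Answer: Rational(17823, 4) ≈ 4455.8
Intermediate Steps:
Function('O')(s) = -4
Function('S')(Y, T) = Pow(Y, -1) (Function('S')(Y, T) = Mul(1, Pow(Y, -1)) = Pow(Y, -1))
J = 1 (J = Add(-4, 5) = 1)
Function('l')(d) = Rational(3, 4) (Function('l')(d) = Add(1, Pow(-4, -1)) = Add(1, Rational(-1, 4)) = Rational(3, 4))
Add(Mul(Pow(9, 2), 55), Function('l')(Function('W')(Add(0, Mul(-1, 0))))) = Add(Mul(Pow(9, 2), 55), Rational(3, 4)) = Add(Mul(81, 55), Rational(3, 4)) = Add(4455, Rational(3, 4)) = Rational(17823, 4)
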